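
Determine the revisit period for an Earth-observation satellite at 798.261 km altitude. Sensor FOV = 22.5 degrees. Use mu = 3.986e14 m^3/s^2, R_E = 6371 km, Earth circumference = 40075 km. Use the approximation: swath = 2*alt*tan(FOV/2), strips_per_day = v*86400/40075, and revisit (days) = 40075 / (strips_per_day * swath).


swath = 2*798.261*tan(0.1963495) = 317.5680 km
v = sqrt(mu/r) = 7456.4387 m/s = 7.4564 km/s
strips/day = v*86400/40075 = 7.4564*86400/40075 = 16.0758
coverage/day = strips * swath = 16.0758 * 317.5680 = 5105.1482 km
revisit = 40075 / 5105.1482 = 7.8499 days

7.8499 days


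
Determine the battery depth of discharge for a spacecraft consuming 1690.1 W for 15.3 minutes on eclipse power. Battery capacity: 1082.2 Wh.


E_used = P * t / 60 = 1690.1 * 15.3 / 60 = 430.9755 Wh
DOD = E_used / E_total * 100 = 430.9755 / 1082.2 * 100
DOD = 39.8240 %

39.8240 %


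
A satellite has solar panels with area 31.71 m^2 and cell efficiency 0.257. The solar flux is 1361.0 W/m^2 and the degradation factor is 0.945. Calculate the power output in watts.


P = area * eta * S * degradation
P = 31.71 * 0.257 * 1361.0 * 0.945
P = 10481.4001 W

10481.4001 W


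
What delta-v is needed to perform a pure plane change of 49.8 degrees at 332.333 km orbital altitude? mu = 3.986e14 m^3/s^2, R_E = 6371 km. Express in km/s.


r = 6703.3330 km = 6.703333e+06 m
V = sqrt(mu/r) = 7711.2228 m/s
di = 49.8 deg = 0.869174 rad
dV = 2*V*sin(di/2) = 2*7711.2228*sin(0.434587)
dV = 6493.4019 m/s = 6.4934 km/s

6.4934 km/s


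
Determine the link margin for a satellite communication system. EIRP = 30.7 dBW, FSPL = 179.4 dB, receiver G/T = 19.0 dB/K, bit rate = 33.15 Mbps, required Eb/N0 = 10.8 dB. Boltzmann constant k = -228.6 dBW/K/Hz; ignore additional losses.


C/N0 = EIRP - FSPL + G/T - k = 30.7 - 179.4 + 19.0 - (-228.6)
C/N0 = 98.9000 dB-Hz
R_b = 33.15 Mbps = 3.315e+07 bps -> 10*log10(R_b) = 75.2048 dB-Hz
Eb/N0 = C/N0 - 10*log10(R_b) = 98.9000 - 75.2048 = 23.6952 dB
Margin = Eb/N0 - Eb/N0_req = 23.6952 - 10.8 = 12.8952 dB (link closes)

12.8952 dB


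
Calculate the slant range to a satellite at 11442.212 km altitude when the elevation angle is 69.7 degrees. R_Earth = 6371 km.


h = 11442.212 km, el = 69.7 deg
d = -R_E*sin(el) + sqrt((R_E*sin(el))^2 + 2*R_E*h + h^2)
d = -6371.0000*sin(1.2165) + sqrt((6371.0000*0.9378889)^2 + 2*6371.0000*11442.212 + 11442.212^2)
d = 11700.2570 km

11700.2570 km


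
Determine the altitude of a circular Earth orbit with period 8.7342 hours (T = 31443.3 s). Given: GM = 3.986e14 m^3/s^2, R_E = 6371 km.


T = 31443.3 s
r = (mu*T^2/(4*pi^2))^(1/3) = (3.986e14 * 31443.3^2 / (4*pi^2))^(1/3)
r = 2.1531681e+07 m = 21531.6808 km
alt = r - R_E = 21531.6808 - 6371 = 15160.6808 km

15160.6808 km


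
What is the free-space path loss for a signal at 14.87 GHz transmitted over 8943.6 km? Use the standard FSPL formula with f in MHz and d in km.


f = 14.87 GHz = 14870.0000 MHz
d = 8943.6 km
FSPL = 32.44 + 20*log10(14870.0000) + 20*log10(8943.6)
FSPL = 32.44 + 83.4462 + 79.0302
FSPL = 194.9165 dB

194.9165 dB


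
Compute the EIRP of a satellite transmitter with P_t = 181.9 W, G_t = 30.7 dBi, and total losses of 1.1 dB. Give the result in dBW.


Pt = 181.9 W = 22.5983 dBW
EIRP = Pt_dBW + Gt - losses = 22.5983 + 30.7 - 1.1 = 52.1983 dBW

52.1983 dBW


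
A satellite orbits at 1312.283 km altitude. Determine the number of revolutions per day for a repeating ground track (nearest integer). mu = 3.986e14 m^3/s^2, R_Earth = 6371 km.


r = 7.683283e+06 m
T = 2*pi*sqrt(r^3/mu) = 6702.4173 s = 111.7070 min
revs/day = 1440 / 111.7070 = 12.8909
Rounded: 13 revolutions per day

13 revolutions per day


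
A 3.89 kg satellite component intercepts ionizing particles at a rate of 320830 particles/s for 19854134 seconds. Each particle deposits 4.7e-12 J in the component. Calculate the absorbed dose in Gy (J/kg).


Total energy deposited = rate * time * E_per
  = 320830 * 19854134 * 4.7e-12 = 29.9381 J
Dose = E_total / mass = 29.9381 / 3.89
Dose = 7.6962 Gy

7.6962 Gy


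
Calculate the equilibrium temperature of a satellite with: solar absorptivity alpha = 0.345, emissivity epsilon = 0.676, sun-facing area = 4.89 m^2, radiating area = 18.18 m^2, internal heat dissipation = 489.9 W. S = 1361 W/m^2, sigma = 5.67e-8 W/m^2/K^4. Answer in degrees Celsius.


Numerator = alpha*S*A_sun + Q_int = 0.345*1361*4.89 + 489.9 = 2785.9750 W
Denominator = eps*sigma*A_rad = 0.676*5.67e-8*18.18 = 6.9682486e-07 W/K^4
T^4 = 3.9980994e+09 K^4
T = 251.4568 K = -21.6932 C

-21.6932 degrees Celsius


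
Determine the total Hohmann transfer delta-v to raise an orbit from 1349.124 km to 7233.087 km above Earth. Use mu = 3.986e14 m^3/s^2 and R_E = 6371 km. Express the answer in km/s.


r1 = 7720.1240 km = 7.720124e+06 m
r2 = 13604.0870 km = 1.3604087e+07 m
dv1 = sqrt(mu/r1)*(sqrt(2*r2/(r1+r2)) - 1) = 931.0254 m/s
dv2 = sqrt(mu/r2)*(1 - sqrt(2*r1/(r1+r2))) = 806.9421 m/s
total dv = |dv1| + |dv2| = 931.0254 + 806.9421 = 1737.9675 m/s = 1.7380 km/s

1.7380 km/s


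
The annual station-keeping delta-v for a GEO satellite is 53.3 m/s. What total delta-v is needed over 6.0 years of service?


dV = rate * years = 53.3 * 6.0
dV = 319.8000 m/s

319.8000 m/s


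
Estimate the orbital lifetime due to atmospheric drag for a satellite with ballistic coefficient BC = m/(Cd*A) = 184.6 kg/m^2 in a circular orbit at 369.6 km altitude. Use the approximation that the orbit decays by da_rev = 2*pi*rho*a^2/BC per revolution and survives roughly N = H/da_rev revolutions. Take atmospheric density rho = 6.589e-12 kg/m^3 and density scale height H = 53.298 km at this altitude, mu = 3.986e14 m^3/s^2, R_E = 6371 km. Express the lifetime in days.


a = R_E + alt = 6740.6000 km = 6.7406e+06 m
da_rev = 2*pi*rho*a^2/BC = 2*pi*6.589e-12*(6.7406e+06)^2/184.6 = 10.189780 m per revolution
N = H/da_rev = 53298.0000 m / 10.189780 m = 5230.5351 revolutions
P = 2*pi*sqrt(a^3/mu) = 5507.5577 s
lifetime = N*P = 5230.5351 * 5507.5577 = 2.8807474e+07 s = 333.4198 days

333.4198 days


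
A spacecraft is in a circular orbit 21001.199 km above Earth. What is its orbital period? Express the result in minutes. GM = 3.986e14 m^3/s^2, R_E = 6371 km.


r = 27372.1990 km = 2.7372199e+07 m
T = 2*pi*sqrt(r^3/mu) = 2*pi*sqrt(2.0508272e+22 / 3.986e14)
T = 45068.7750 s = 751.1463 min

751.1463 minutes


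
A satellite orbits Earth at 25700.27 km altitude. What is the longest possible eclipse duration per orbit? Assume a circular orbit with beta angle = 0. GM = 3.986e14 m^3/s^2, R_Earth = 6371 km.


r = 32071.2700 km
T = 952.6518 min
Eclipse fraction = arcsin(R_E/r)/pi = arcsin(6371.0000/32071.2700)/pi
= arcsin(0.1986513)/pi = 0.06365613
Eclipse duration = 0.06365613 * 952.6518 = 60.6421 min

60.6421 minutes


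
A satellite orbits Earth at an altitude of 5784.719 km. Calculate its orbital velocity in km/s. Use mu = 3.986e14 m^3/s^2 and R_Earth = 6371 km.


r = R_E + alt = 6371.0 + 5784.719 = 12155.7190 km = 1.2155719e+07 m
v = sqrt(mu/r) = sqrt(3.986e14 / 1.2155719e+07) = 5726.3557 m/s = 5.7264 km/s

5.7264 km/s


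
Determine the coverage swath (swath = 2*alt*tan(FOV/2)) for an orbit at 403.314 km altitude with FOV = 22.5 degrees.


FOV = 22.5 deg = 0.3926991 rad
swath = 2 * alt * tan(FOV/2) = 2 * 403.314 * tan(0.1963495)
swath = 2 * 403.314 * 0.1989124
swath = 160.4483 km

160.4483 km


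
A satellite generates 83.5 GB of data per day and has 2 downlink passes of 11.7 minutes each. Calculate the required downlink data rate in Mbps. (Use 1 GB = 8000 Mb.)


total contact time = 2 * 11.7 * 60 = 1404.0000 s
data = 83.5 GB = 668000.0000 Mb
rate = 668000.0000 / 1404.0000 = 475.7835 Mbps

475.7835 Mbps


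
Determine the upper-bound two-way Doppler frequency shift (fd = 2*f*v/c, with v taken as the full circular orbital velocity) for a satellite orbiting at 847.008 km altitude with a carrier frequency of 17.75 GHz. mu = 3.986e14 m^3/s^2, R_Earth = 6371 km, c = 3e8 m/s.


r = 7.218008e+06 m
v = sqrt(mu/r) = 7431.2174 m/s (worst-case radial velocity)
f = 17.75 GHz = 1.775e+10 Hz
fd = 2*f*v/c = 2*1.775e+10*7431.2174/3.0e+08
fd = 879360.7275 Hz

879360.7275 Hz


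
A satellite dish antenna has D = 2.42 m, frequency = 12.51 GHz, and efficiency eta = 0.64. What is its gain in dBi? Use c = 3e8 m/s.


lambda = c/f = 3e8 / 1.251e+10 = 0.02398082 m
G = eta*(pi*D/lambda)^2 = 0.64*(pi*2.42/0.02398082)^2
G = 64325.4097 (linear)
G = 10*log10(64325.4097) = 48.0838 dBi

48.0838 dBi


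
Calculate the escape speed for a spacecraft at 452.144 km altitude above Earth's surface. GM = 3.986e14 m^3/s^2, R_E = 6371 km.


r = 6371.0 + 452.144 = 6823.1440 km = 6.823144e+06 m
v_esc = sqrt(2*mu/r) = sqrt(2*3.986e14 / 6.823144e+06)
v_esc = 10809.1458 m/s = 10.8091 km/s

10.8091 km/s


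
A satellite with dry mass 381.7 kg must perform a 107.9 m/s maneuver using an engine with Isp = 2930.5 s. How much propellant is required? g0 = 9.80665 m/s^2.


ve = Isp * g0 = 2930.5 * 9.80665 = 28738.387825 m/s
mass ratio = exp(dv/ve) = exp(107.9/28738.387825) = 1.00376162
m_prop = m_dry * (mr - 1) = 381.7 * (1.00376162 - 1)
m_prop = 1.4358 kg

1.4358 kg


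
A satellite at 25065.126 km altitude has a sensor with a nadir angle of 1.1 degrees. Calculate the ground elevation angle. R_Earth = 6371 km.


r = R_E + alt = 31436.1260 km
Law of sines in the satellite / Earth-center / ground-point triangle:
  sin(nadir)/R_E = sin(90 + el)/r  =>  cos(el) = (r/R_E)*sin(nadir)
cos(el) = (31436.1260 / 6371.0000) * sin(1.1 deg) = 0.09472504
el = arccos(0.09472504) = 84.5645 deg
(Earth-central angle = 90 - nadir - el = 4.3355 deg)

84.5645 degrees


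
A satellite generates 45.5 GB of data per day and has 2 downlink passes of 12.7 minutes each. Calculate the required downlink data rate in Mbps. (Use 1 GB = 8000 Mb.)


total contact time = 2 * 12.7 * 60 = 1524.0000 s
data = 45.5 GB = 364000.0000 Mb
rate = 364000.0000 / 1524.0000 = 238.8451 Mbps

238.8451 Mbps


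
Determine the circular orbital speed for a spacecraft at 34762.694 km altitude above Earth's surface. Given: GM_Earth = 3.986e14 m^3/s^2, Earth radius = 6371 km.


r = R_E + alt = 6371.0 + 34762.694 = 41133.6940 km = 4.1133694e+07 m
v = sqrt(mu/r) = sqrt(3.986e14 / 4.1133694e+07) = 3112.9331 m/s = 3.1129 km/s

3.1129 km/s


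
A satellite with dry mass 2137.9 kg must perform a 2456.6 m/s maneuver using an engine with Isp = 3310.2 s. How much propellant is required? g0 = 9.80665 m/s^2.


ve = Isp * g0 = 3310.2 * 9.80665 = 32461.972830 m/s
mass ratio = exp(dv/ve) = exp(2456.6/32461.972830) = 1.07861330
m_prop = m_dry * (mr - 1) = 2137.9 * (1.07861330 - 1)
m_prop = 168.0674 kg

168.0674 kg


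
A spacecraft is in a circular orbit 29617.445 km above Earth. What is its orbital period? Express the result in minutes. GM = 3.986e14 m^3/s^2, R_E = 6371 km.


r = 35988.4450 km = 3.5988445e+07 m
T = 2*pi*sqrt(r^3/mu) = 2*pi*sqrt(4.6611089e+22 / 3.986e14)
T = 67944.7405 s = 1132.4123 min

1132.4123 minutes


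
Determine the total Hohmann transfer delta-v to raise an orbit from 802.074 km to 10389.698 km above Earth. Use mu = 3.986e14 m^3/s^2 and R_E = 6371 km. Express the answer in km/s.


r1 = 7173.0740 km = 7.173074e+06 m
r2 = 16760.6980 km = 1.6760698e+07 m
dv1 = sqrt(mu/r1)*(sqrt(2*r2/(r1+r2)) - 1) = 1367.6330 m/s
dv2 = sqrt(mu/r2)*(1 - sqrt(2*r1/(r1+r2))) = 1101.0727 m/s
total dv = |dv1| + |dv2| = 1367.6330 + 1101.0727 = 2468.7057 m/s = 2.4687 km/s

2.4687 km/s


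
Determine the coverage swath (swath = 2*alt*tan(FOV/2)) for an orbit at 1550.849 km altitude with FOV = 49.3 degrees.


FOV = 49.3 deg = 0.8604473 rad
swath = 2 * alt * tan(FOV/2) = 2 * 1550.849 * tan(0.4302237)
swath = 2 * 1550.849 * 0.4588918
swath = 1423.3436 km

1423.3436 km


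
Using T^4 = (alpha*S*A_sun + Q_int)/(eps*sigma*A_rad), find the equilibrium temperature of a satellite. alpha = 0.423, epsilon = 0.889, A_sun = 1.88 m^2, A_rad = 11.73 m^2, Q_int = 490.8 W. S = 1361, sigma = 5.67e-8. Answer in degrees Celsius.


Numerator = alpha*S*A_sun + Q_int = 0.423*1361*1.88 + 490.8 = 1573.1216 W
Denominator = eps*sigma*A_rad = 0.889*5.67e-8*11.73 = 5.912659e-07 W/K^4
T^4 = 2.6605993e+09 K^4
T = 227.1145 K = -46.0355 C

-46.0355 degrees Celsius


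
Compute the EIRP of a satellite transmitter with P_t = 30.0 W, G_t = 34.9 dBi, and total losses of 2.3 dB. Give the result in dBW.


Pt = 30.0 W = 14.7712 dBW
EIRP = Pt_dBW + Gt - losses = 14.7712 + 34.9 - 2.3 = 47.3712 dBW

47.3712 dBW


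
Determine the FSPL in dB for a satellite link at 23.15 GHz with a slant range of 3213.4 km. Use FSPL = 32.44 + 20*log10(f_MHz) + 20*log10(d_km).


f = 23.15 GHz = 23150.0000 MHz
d = 3213.4 km
FSPL = 32.44 + 20*log10(23150.0000) + 20*log10(3213.4)
FSPL = 32.44 + 87.2910 + 70.1393
FSPL = 189.8703 dB

189.8703 dB


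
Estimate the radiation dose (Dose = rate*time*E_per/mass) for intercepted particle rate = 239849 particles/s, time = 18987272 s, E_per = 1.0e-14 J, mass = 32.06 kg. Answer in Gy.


Total energy deposited = rate * time * E_per
  = 239849 * 18987272 * 1.0e-14 = 0.04554078 J
Dose = E_total / mass = 0.04554078 / 32.06
Dose = 0.001420486 Gy

0.0014 Gy


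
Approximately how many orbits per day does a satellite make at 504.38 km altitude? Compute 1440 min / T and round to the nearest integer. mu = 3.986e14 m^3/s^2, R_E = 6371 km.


r = 6.87538e+06 m
T = 2*pi*sqrt(r^3/mu) = 5673.5682 s = 94.5595 min
revs/day = 1440 / 94.5595 = 15.2285
Rounded: 15 revolutions per day

15 revolutions per day


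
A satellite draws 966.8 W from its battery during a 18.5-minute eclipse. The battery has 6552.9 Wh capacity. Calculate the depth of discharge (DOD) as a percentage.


E_used = P * t / 60 = 966.8 * 18.5 / 60 = 298.0967 Wh
DOD = E_used / E_total * 100 = 298.0967 / 6552.9 * 100
DOD = 4.5491 %

4.5491 %


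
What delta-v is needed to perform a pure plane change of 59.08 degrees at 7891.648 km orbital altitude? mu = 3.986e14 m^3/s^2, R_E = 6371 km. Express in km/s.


r = 14262.6480 km = 1.4262648e+07 m
V = sqrt(mu/r) = 5286.5040 m/s
di = 59.08 deg = 1.0311 rad
dV = 2*V*sin(di/2) = 2*5286.5040*sin(0.5155703)
dV = 5212.8214 m/s = 5.2128 km/s

5.2128 km/s


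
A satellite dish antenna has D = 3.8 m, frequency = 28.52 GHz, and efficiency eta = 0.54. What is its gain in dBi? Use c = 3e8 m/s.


lambda = c/f = 3e8 / 2.852e+10 = 0.01051893 m
G = eta*(pi*D/lambda)^2 = 0.54*(pi*3.8/0.01051893)^2
G = 695532.1851 (linear)
G = 10*log10(695532.1851) = 58.4232 dBi

58.4232 dBi


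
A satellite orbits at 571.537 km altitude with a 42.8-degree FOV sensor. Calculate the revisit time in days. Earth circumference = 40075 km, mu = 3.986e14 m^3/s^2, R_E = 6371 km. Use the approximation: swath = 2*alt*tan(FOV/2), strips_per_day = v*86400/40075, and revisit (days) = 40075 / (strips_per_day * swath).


swath = 2*571.537*tan(0.3735005) = 447.9658 km
v = sqrt(mu/r) = 7577.2139 m/s = 7.5772 km/s
strips/day = v*86400/40075 = 7.5772*86400/40075 = 16.3362
coverage/day = strips * swath = 16.3362 * 447.9658 = 7318.0373 km
revisit = 40075 / 7318.0373 = 5.4762 days

5.4762 days


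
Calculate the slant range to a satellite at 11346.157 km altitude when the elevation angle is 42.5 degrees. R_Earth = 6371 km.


h = 11346.157 km, el = 42.5 deg
d = -R_E*sin(el) + sqrt((R_E*sin(el))^2 + 2*R_E*h + h^2)
d = -6371.0000*sin(0.7417649) + sqrt((6371.0000*0.6755902)^2 + 2*6371.0000*11346.157 + 11346.157^2)
d = 12778.9650 km

12778.9650 km


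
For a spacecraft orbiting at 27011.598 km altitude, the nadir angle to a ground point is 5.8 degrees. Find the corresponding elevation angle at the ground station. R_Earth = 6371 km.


r = R_E + alt = 33382.5980 km
Law of sines in the satellite / Earth-center / ground-point triangle:
  sin(nadir)/R_E = sin(90 + el)/r  =>  cos(el) = (r/R_E)*sin(nadir)
cos(el) = (33382.5980 / 6371.0000) * sin(5.8 deg) = 0.5295121
el = arccos(0.5295121) = 58.0275 deg
(Earth-central angle = 90 - nadir - el = 26.1725 deg)

58.0275 degrees


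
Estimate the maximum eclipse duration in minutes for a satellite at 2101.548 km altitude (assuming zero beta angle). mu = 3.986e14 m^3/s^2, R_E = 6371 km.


r = 8472.5480 km
T = 129.3543 min
Eclipse fraction = arcsin(R_E/r)/pi = arcsin(6371.0000/8472.5480)/pi
= arcsin(0.751958)/pi = 0.2708904
Eclipse duration = 0.2708904 * 129.3543 = 35.0408 min

35.0408 minutes


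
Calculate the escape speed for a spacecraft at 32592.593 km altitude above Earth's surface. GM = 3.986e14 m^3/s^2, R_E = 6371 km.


r = 6371.0 + 32592.593 = 38963.5930 km = 3.8963593e+07 m
v_esc = sqrt(2*mu/r) = sqrt(2*3.986e14 / 3.8963593e+07)
v_esc = 4523.2870 m/s = 4.5233 km/s

4.5233 km/s


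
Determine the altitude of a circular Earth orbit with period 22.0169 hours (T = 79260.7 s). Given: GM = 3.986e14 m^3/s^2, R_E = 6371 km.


T = 79260.7 s
r = (mu*T^2/(4*pi^2))^(1/3) = (3.986e14 * 79260.7^2 / (4*pi^2))^(1/3)
r = 3.9880854e+07 m = 39880.8545 km
alt = r - R_E = 39880.8545 - 6371 = 33509.8545 km

33509.8545 km


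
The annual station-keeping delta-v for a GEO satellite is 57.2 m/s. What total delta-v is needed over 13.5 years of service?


dV = rate * years = 57.2 * 13.5
dV = 772.2000 m/s

772.2000 m/s


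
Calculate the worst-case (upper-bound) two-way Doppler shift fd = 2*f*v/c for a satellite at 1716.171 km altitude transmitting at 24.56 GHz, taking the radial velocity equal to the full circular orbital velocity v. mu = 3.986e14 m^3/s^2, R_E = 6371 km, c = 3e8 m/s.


r = 8.087171e+06 m
v = sqrt(mu/r) = 7020.5370 m/s (worst-case radial velocity)
f = 24.56 GHz = 2.456e+10 Hz
fd = 2*f*v/c = 2*2.456e+10*7020.5370/3.0e+08
fd = 1.1494959e+06 Hz

1.1495e+06 Hz


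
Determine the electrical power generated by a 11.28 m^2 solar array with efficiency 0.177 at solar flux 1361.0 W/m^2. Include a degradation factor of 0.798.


P = area * eta * S * degradation
P = 11.28 * 0.177 * 1361.0 * 0.798
P = 2168.4199 W

2168.4199 W


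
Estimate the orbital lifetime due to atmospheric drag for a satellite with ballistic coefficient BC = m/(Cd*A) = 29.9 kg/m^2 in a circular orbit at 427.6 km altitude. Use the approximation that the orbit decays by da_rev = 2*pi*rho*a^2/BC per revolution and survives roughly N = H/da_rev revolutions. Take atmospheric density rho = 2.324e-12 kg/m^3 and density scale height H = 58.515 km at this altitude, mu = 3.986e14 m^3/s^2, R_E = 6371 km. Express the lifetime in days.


a = R_E + alt = 6798.6000 km = 6.7986e+06 m
da_rev = 2*pi*rho*a^2/BC = 2*pi*2.324e-12*(6.7986e+06)^2/29.9 = 22.572714 m per revolution
N = H/da_rev = 58515.0000 m / 22.572714 m = 2592.2891 revolutions
P = 2*pi*sqrt(a^3/mu) = 5578.7957 s
lifetime = N*P = 2592.2891 * 5578.7957 = 1.4461851e+07 s = 167.3825 days

167.3825 days


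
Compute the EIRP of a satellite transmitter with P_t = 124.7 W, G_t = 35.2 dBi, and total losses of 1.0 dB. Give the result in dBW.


Pt = 124.7 W = 20.9587 dBW
EIRP = Pt_dBW + Gt - losses = 20.9587 + 35.2 - 1.0 = 55.1587 dBW

55.1587 dBW


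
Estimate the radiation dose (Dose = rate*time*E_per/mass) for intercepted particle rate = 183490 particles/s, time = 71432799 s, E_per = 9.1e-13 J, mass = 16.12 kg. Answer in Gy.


Total energy deposited = rate * time * E_per
  = 183490 * 71432799 * 9.1e-13 = 11.9276 J
Dose = E_total / mass = 11.9276 / 16.12
Dose = 0.7399228 Gy

0.7399 Gy


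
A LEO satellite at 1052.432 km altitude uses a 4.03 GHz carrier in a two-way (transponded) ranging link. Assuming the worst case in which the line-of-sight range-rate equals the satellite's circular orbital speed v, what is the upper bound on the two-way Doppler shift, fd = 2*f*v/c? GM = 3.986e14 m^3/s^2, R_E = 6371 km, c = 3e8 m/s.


r = 7.423432e+06 m
v = sqrt(mu/r) = 7327.6764 m/s (worst-case radial velocity)
f = 4.03 GHz = 4.03e+09 Hz
fd = 2*f*v/c = 2*4.03e+09*7327.6764/3.0e+08
fd = 196870.2383 Hz

196870.2383 Hz


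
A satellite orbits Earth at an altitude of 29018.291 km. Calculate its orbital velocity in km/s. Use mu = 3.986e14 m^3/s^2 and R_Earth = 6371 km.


r = R_E + alt = 6371.0 + 29018.291 = 35389.2910 km = 3.5389291e+07 m
v = sqrt(mu/r) = sqrt(3.986e14 / 3.5389291e+07) = 3356.0832 m/s = 3.3561 km/s

3.3561 km/s


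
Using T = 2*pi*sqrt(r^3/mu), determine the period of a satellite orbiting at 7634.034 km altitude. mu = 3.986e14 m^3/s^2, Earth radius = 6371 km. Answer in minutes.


r = 14005.0340 km = 1.4005034e+07 m
T = 2*pi*sqrt(r^3/mu) = 2*pi*sqrt(2.7469611e+21 / 3.986e14)
T = 16494.4361 s = 274.9073 min

274.9073 minutes


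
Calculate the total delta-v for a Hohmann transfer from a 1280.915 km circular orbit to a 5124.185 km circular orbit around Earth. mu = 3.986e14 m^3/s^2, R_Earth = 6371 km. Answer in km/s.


r1 = 7651.9150 km = 7.651915e+06 m
r2 = 11495.1850 km = 1.1495185e+07 m
dv1 = sqrt(mu/r1)*(sqrt(2*r2/(r1+r2)) - 1) = 691.2526 m/s
dv2 = sqrt(mu/r2)*(1 - sqrt(2*r1/(r1+r2))) = 624.0557 m/s
total dv = |dv1| + |dv2| = 691.2526 + 624.0557 = 1315.3083 m/s = 1.3153 km/s

1.3153 km/s


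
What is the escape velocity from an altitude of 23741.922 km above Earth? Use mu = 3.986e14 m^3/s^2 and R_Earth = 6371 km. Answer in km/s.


r = 6371.0 + 23741.922 = 30112.9220 km = 3.0112922e+07 m
v_esc = sqrt(2*mu/r) = sqrt(2*3.986e14 / 3.0112922e+07)
v_esc = 5145.2585 m/s = 5.1453 km/s

5.1453 km/s


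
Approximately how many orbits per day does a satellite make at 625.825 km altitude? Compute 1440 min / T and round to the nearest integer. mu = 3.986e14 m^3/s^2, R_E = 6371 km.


r = 6.996825e+06 m
T = 2*pi*sqrt(r^3/mu) = 5824.5548 s = 97.0759 min
revs/day = 1440 / 97.0759 = 14.8338
Rounded: 15 revolutions per day

15 revolutions per day


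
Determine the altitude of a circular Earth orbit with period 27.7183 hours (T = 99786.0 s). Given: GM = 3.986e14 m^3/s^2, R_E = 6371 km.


T = 99786.0 s
r = (mu*T^2/(4*pi^2))^(1/3) = (3.986e14 * 99786.0^2 / (4*pi^2))^(1/3)
r = 4.6498498e+07 m = 46498.4984 km
alt = r - R_E = 46498.4984 - 6371 = 40127.4984 km

40127.4984 km


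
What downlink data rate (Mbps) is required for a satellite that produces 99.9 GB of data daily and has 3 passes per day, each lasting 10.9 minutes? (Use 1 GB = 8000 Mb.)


total contact time = 3 * 10.9 * 60 = 1962.0000 s
data = 99.9 GB = 799200.0000 Mb
rate = 799200.0000 / 1962.0000 = 407.3394 Mbps

407.3394 Mbps


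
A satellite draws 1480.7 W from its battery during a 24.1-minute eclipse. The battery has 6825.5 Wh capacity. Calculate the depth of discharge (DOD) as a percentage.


E_used = P * t / 60 = 1480.7 * 24.1 / 60 = 594.7478 Wh
DOD = E_used / E_total * 100 = 594.7478 / 6825.5 * 100
DOD = 8.7136 %

8.7136 %


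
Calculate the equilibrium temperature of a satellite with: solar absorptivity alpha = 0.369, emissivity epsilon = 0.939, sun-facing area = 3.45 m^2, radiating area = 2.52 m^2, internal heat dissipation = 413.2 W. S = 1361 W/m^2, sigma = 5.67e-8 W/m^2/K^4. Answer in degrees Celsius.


Numerator = alpha*S*A_sun + Q_int = 0.369*1361*3.45 + 413.2 = 2145.8211 W
Denominator = eps*sigma*A_rad = 0.939*5.67e-8*2.52 = 1.3416808e-07 W/K^4
T^4 = 1.5993529e+10 K^4
T = 355.6199 K = 82.4699 C

82.4699 degrees Celsius


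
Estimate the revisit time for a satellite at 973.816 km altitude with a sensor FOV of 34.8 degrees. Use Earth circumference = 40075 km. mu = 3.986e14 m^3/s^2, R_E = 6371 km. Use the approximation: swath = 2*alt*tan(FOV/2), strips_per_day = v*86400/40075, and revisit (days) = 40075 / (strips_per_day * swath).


swath = 2*973.816*tan(0.3036873) = 610.3509 km
v = sqrt(mu/r) = 7366.7883 m/s = 7.3668 km/s
strips/day = v*86400/40075 = 7.3668*86400/40075 = 15.8825
coverage/day = strips * swath = 15.8825 * 610.3509 = 9693.8873 km
revisit = 40075 / 9693.8873 = 4.1340 days

4.1340 days


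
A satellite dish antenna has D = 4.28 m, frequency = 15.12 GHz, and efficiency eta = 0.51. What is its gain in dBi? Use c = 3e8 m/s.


lambda = c/f = 3e8 / 1.512e+10 = 0.01984127 m
G = eta*(pi*D/lambda)^2 = 0.51*(pi*4.28/0.01984127)^2
G = 234217.0639 (linear)
G = 10*log10(234217.0639) = 53.6962 dBi

53.6962 dBi


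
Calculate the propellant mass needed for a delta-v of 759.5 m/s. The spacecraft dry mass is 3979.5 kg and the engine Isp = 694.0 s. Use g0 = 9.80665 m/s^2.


ve = Isp * g0 = 694.0 * 9.80665 = 6805.815100 m/s
mass ratio = exp(dv/ve) = exp(759.5/6805.815100) = 1.11806079
m_prop = m_dry * (mr - 1) = 3979.5 * (1.11806079 - 1)
m_prop = 469.8229 kg

469.8229 kg


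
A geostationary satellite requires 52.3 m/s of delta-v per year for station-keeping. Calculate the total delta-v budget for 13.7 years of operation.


dV = rate * years = 52.3 * 13.7
dV = 716.5100 m/s

716.5100 m/s


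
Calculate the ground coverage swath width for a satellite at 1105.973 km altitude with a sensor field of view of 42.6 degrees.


FOV = 42.6 deg = 0.7435103 rad
swath = 2 * alt * tan(FOV/2) = 2 * 1105.973 * tan(0.3717551)
swath = 2 * 1105.973 * 0.3898837
swath = 862.4017 km

862.4017 km


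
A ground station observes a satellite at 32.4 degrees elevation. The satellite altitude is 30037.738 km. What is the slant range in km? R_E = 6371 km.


h = 30037.738 km, el = 32.4 deg
d = -R_E*sin(el) + sqrt((R_E*sin(el))^2 + 2*R_E*h + h^2)
d = -6371.0000*sin(0.5654867) + sqrt((6371.0000*0.5358268)^2 + 2*6371.0000*30037.738 + 30037.738^2)
d = 32595.4167 km

32595.4167 km


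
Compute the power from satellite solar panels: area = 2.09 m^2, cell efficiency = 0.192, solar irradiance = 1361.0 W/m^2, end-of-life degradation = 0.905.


P = area * eta * S * degradation
P = 2.09 * 0.192 * 1361.0 * 0.905
P = 494.2586 W

494.2586 W


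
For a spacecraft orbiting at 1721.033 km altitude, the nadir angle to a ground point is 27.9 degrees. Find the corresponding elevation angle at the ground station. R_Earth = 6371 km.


r = R_E + alt = 8092.0330 km
Law of sines in the satellite / Earth-center / ground-point triangle:
  sin(nadir)/R_E = sin(90 + el)/r  =>  cos(el) = (r/R_E)*sin(nadir)
cos(el) = (8092.0330 / 6371.0000) * sin(27.9 deg) = 0.5943342
el = arccos(0.5943342) = 53.5348 deg
(Earth-central angle = 90 - nadir - el = 8.5652 deg)

53.5348 degrees


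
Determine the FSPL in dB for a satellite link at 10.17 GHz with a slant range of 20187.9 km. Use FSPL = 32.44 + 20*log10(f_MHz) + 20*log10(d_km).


f = 10.17 GHz = 10170.0000 MHz
d = 20187.9 km
FSPL = 32.44 + 20*log10(10170.0000) + 20*log10(20187.9)
FSPL = 32.44 + 80.1464 + 86.1018
FSPL = 198.6882 dB

198.6882 dB


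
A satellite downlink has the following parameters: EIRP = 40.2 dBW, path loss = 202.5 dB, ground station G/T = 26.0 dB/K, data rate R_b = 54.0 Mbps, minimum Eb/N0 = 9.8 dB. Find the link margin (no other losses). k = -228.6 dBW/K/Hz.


C/N0 = EIRP - FSPL + G/T - k = 40.2 - 202.5 + 26.0 - (-228.6)
C/N0 = 92.3000 dB-Hz
R_b = 54.0 Mbps = 5.4e+07 bps -> 10*log10(R_b) = 77.3239 dB-Hz
Eb/N0 = C/N0 - 10*log10(R_b) = 92.3000 - 77.3239 = 14.9761 dB
Margin = Eb/N0 - Eb/N0_req = 14.9761 - 9.8 = 5.1761 dB (link closes)

5.1761 dB


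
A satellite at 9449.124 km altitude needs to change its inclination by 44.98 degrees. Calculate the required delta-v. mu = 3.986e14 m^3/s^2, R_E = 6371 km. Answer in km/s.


r = 15820.1240 km = 1.5820124e+07 m
V = sqrt(mu/r) = 5019.5375 m/s
di = 44.98 deg = 0.7850491 rad
dV = 2*V*sin(di/2) = 2*5019.5375*sin(0.3925245)
dV = 3840.1689 m/s = 3.8402 km/s

3.8402 km/s


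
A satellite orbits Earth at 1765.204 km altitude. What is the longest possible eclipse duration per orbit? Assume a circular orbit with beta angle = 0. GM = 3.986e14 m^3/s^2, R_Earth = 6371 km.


r = 8136.2040 km
T = 121.7286 min
Eclipse fraction = arcsin(R_E/r)/pi = arcsin(6371.0000/8136.2040)/pi
= arcsin(0.7830433)/pi = 0.2863337
Eclipse duration = 0.2863337 * 121.7286 = 34.8550 min

34.8550 minutes


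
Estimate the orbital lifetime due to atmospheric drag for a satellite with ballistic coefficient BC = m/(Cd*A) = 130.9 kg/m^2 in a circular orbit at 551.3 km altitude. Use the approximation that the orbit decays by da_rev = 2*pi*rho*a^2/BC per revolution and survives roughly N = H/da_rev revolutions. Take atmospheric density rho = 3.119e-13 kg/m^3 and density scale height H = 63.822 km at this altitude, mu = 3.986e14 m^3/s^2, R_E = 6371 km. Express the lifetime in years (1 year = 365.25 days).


a = R_E + alt = 6922.3000 km = 6.9223e+06 m
da_rev = 2*pi*rho*a^2/BC = 2*pi*3.119e-13*(6.9223e+06)^2/130.9 = 0.717391837 m per revolution
N = H/da_rev = 63822.0000 m / 0.717391837 m = 88963.9340 revolutions
P = 2*pi*sqrt(a^3/mu) = 5731.7448 s
lifetime = N*P = 88963.9340 * 5731.7448 = 5.0991857e+08 s = 5901.8353 days
years = 5901.8353 / 365.25 = 16.1583 years

16.1583 years


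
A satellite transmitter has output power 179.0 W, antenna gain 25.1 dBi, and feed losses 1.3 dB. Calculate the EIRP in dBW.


Pt = 179.0 W = 22.5285 dBW
EIRP = Pt_dBW + Gt - losses = 22.5285 + 25.1 - 1.3 = 46.3285 dBW

46.3285 dBW


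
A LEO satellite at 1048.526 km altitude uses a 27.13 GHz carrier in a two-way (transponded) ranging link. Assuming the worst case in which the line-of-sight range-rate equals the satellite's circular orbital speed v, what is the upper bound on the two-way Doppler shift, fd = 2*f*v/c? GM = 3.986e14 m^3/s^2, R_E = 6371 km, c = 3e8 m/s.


r = 7.419526e+06 m
v = sqrt(mu/r) = 7329.6049 m/s (worst-case radial velocity)
f = 27.13 GHz = 2.713e+10 Hz
fd = 2*f*v/c = 2*2.713e+10*7329.6049/3.0e+08
fd = 1.3256812e+06 Hz

1.3257e+06 Hz


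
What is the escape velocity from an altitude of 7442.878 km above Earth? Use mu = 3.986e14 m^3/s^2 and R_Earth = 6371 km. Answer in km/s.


r = 6371.0 + 7442.878 = 13813.8780 km = 1.3813878e+07 m
v_esc = sqrt(2*mu/r) = sqrt(2*3.986e14 / 1.3813878e+07)
v_esc = 7596.7151 m/s = 7.5967 km/s

7.5967 km/s


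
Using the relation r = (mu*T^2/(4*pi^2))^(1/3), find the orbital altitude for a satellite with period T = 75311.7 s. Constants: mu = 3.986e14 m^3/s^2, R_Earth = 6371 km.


T = 75311.7 s
r = (mu*T^2/(4*pi^2))^(1/3) = (3.986e14 * 75311.7^2 / (4*pi^2))^(1/3)
r = 3.854495e+07 m = 38544.9500 km
alt = r - R_E = 38544.9500 - 6371 = 32173.9500 km

32173.9500 km


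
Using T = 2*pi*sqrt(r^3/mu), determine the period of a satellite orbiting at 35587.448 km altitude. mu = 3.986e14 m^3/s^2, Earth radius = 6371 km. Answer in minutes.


r = 41958.4480 km = 4.1958448e+07 m
T = 2*pi*sqrt(r^3/mu) = 2*pi*sqrt(7.3868324e+22 / 3.986e14)
T = 85534.3077 s = 1425.5718 min

1425.5718 minutes


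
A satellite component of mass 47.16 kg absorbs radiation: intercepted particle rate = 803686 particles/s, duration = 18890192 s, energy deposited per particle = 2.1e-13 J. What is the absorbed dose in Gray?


Total energy deposited = rate * time * E_per
  = 803686 * 18890192 * 2.1e-13 = 3.1882 J
Dose = E_total / mass = 3.1882 / 47.16
Dose = 0.06760336 Gy

0.0676 Gy


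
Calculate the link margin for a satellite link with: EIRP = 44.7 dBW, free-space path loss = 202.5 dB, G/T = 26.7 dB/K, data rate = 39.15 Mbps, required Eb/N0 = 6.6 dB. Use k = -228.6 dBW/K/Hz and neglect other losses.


C/N0 = EIRP - FSPL + G/T - k = 44.7 - 202.5 + 26.7 - (-228.6)
C/N0 = 97.5000 dB-Hz
R_b = 39.15 Mbps = 3.915e+07 bps -> 10*log10(R_b) = 75.9273 dB-Hz
Eb/N0 = C/N0 - 10*log10(R_b) = 97.5000 - 75.9273 = 21.5727 dB
Margin = Eb/N0 - Eb/N0_req = 21.5727 - 6.6 = 14.9727 dB (link closes)

14.9727 dB


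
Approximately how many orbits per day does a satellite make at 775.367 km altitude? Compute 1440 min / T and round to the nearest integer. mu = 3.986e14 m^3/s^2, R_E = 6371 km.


r = 7.146367e+06 m
T = 2*pi*sqrt(r^3/mu) = 6012.2800 s = 100.2047 min
revs/day = 1440 / 100.2047 = 14.3706
Rounded: 14 revolutions per day

14 revolutions per day


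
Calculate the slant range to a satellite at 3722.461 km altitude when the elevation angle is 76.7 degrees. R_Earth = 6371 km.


h = 3722.461 km, el = 76.7 deg
d = -R_E*sin(el) + sqrt((R_E*sin(el))^2 + 2*R_E*h + h^2)
d = -6371.0000*sin(1.3387) + sqrt((6371.0000*0.9731789)^2 + 2*6371.0000*3722.461 + 3722.461^2)
d = 3786.3600 km

3786.3600 km


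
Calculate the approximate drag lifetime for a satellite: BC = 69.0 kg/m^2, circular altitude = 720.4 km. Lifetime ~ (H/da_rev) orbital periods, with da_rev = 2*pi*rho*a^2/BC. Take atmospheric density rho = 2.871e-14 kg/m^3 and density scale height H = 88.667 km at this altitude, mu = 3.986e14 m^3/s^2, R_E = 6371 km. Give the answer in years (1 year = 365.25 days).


a = R_E + alt = 7091.4000 km = 7.0914e+06 m
da_rev = 2*pi*rho*a^2/BC = 2*pi*2.871e-14*(7.0914e+06)^2/69.0 = 0.131470385 m per revolution
N = H/da_rev = 88667.0000 m / 0.131470385 m = 674425.6488 revolutions
P = 2*pi*sqrt(a^3/mu) = 5943.0474 s
lifetime = N*P = 674425.6488 * 5943.0474 = 4.0081436e+09 s = 46390.5511 days
years = 46390.5511 / 365.25 = 127.0104 years

127.0104 years


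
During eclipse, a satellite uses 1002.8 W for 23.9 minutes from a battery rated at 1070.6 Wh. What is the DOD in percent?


E_used = P * t / 60 = 1002.8 * 23.9 / 60 = 399.4487 Wh
DOD = E_used / E_total * 100 = 399.4487 / 1070.6 * 100
DOD = 37.3107 %

37.3107 %


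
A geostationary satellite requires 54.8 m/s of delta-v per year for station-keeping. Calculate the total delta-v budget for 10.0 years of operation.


dV = rate * years = 54.8 * 10.0
dV = 548.0000 m/s

548.0000 m/s


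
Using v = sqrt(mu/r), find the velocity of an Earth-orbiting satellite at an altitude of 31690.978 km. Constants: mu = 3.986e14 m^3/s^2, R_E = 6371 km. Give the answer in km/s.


r = R_E + alt = 6371.0 + 31690.978 = 38061.9780 km = 3.8061978e+07 m
v = sqrt(mu/r) = sqrt(3.986e14 / 3.8061978e+07) = 3236.1077 m/s = 3.2361 km/s

3.2361 km/s


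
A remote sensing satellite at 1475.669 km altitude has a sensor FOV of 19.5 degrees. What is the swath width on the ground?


FOV = 19.5 deg = 0.3403392 rad
swath = 2 * alt * tan(FOV/2) = 2 * 1475.669 * tan(0.1701696)
swath = 2 * 1475.669 * 0.1718314
swath = 507.1326 km

507.1326 km


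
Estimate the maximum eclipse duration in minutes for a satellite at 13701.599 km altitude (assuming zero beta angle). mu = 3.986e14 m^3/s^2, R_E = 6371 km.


r = 20072.5990 km
T = 471.6995 min
Eclipse fraction = arcsin(R_E/r)/pi = arcsin(6371.0000/20072.5990)/pi
= arcsin(0.3173979)/pi = 0.1028091
Eclipse duration = 0.1028091 * 471.6995 = 48.4950 min

48.4950 minutes


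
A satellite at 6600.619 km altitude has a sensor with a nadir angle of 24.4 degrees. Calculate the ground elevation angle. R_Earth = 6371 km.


r = R_E + alt = 12971.6190 km
Law of sines in the satellite / Earth-center / ground-point triangle:
  sin(nadir)/R_E = sin(90 + el)/r  =>  cos(el) = (r/R_E)*sin(nadir)
cos(el) = (12971.6190 / 6371.0000) * sin(24.4 deg) = 0.8410977
el = arccos(0.8410977) = 32.7438 deg
(Earth-central angle = 90 - nadir - el = 32.8562 deg)

32.7438 degrees


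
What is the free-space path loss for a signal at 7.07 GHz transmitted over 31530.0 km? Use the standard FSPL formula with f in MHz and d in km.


f = 7.07 GHz = 7070.0000 MHz
d = 31530.0 km
FSPL = 32.44 + 20*log10(7070.0000) + 20*log10(31530.0)
FSPL = 32.44 + 76.9884 + 89.9745
FSPL = 199.4029 dB

199.4029 dB


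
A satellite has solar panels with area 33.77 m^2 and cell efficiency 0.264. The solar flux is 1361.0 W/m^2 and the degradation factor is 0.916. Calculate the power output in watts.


P = area * eta * S * degradation
P = 33.77 * 0.264 * 1361.0 * 0.916
P = 11114.4656 W

11114.4656 W


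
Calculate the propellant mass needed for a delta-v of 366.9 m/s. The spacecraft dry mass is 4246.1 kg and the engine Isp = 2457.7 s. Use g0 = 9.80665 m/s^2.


ve = Isp * g0 = 2457.7 * 9.80665 = 24101.803705 m/s
mass ratio = exp(dv/ve) = exp(366.9/24101.803705) = 1.01533939
m_prop = m_dry * (mr - 1) = 4246.1 * (1.01533939 - 1)
m_prop = 65.1326 kg

65.1326 kg


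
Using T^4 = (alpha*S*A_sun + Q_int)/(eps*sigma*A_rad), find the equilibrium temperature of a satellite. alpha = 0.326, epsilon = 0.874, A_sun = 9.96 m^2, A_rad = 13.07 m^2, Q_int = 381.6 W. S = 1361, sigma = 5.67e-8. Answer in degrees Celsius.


Numerator = alpha*S*A_sun + Q_int = 0.326*1361*9.96 + 381.6 = 4800.7126 W
Denominator = eps*sigma*A_rad = 0.874*5.67e-8*13.07 = 6.4769431e-07 W/K^4
T^4 = 7.4120036e+09 K^4
T = 293.4161 K = 20.2661 C

20.2661 degrees Celsius


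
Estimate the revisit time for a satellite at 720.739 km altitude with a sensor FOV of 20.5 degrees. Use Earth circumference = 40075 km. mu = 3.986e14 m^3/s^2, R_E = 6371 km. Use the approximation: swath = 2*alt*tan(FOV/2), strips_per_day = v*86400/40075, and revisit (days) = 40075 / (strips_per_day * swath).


swath = 2*720.739*tan(0.1788962) = 260.6617 km
v = sqrt(mu/r) = 7497.0822 m/s = 7.4971 km/s
strips/day = v*86400/40075 = 7.4971*86400/40075 = 16.1634
coverage/day = strips * swath = 16.1634 * 260.6617 = 4213.1768 km
revisit = 40075 / 4213.1768 = 9.5118 days

9.5118 days


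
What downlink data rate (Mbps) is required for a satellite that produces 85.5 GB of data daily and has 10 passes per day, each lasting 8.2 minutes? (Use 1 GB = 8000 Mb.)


total contact time = 10 * 8.2 * 60 = 4920.0000 s
data = 85.5 GB = 684000.0000 Mb
rate = 684000.0000 / 4920.0000 = 139.0244 Mbps

139.0244 Mbps


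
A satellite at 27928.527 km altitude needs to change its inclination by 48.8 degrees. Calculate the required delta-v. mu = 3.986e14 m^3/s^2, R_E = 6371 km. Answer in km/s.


r = 34299.5270 km = 3.4299527e+07 m
V = sqrt(mu/r) = 3408.9810 m/s
di = 48.8 deg = 0.8517207 rad
dV = 2*V*sin(di/2) = 2*3408.9810*sin(0.4258603)
dV = 2816.5303 m/s = 2.8165 km/s

2.8165 km/s


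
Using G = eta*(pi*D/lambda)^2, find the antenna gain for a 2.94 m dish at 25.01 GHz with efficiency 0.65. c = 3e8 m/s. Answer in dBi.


lambda = c/f = 3e8 / 2.501e+10 = 0.0119952 m
G = eta*(pi*D/lambda)^2 = 0.65*(pi*2.94/0.0119952)^2
G = 385383.0743 (linear)
G = 10*log10(385383.0743) = 55.8589 dBi

55.8589 dBi


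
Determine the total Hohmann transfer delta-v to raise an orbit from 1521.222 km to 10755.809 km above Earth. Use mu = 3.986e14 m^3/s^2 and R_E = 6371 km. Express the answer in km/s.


r1 = 7892.2220 km = 7.892222e+06 m
r2 = 17126.8090 km = 1.7126809e+07 m
dv1 = sqrt(mu/r1)*(sqrt(2*r2/(r1+r2)) - 1) = 1208.7568 m/s
dv2 = sqrt(mu/r2)*(1 - sqrt(2*r1/(r1+r2))) = 992.3952 m/s
total dv = |dv1| + |dv2| = 1208.7568 + 992.3952 = 2201.1520 m/s = 2.2012 km/s

2.2012 km/s


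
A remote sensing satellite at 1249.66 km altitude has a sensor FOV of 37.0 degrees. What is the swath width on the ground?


FOV = 37.0 deg = 0.6457718 rad
swath = 2 * alt * tan(FOV/2) = 2 * 1249.66 * tan(0.3228859)
swath = 2 * 1249.66 * 0.3345953
swath = 836.2608 km

836.2608 km


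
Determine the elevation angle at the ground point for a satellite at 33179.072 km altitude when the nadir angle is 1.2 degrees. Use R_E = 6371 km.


r = R_E + alt = 39550.0720 km
Law of sines in the satellite / Earth-center / ground-point triangle:
  sin(nadir)/R_E = sin(90 + el)/r  =>  cos(el) = (r/R_E)*sin(nadir)
cos(el) = (39550.0720 / 6371.0000) * sin(1.2 deg) = 0.1300069
el = arccos(0.1300069) = 82.5300 deg
(Earth-central angle = 90 - nadir - el = 6.2700 deg)

82.5300 degrees


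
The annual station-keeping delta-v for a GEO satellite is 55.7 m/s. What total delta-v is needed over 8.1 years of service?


dV = rate * years = 55.7 * 8.1
dV = 451.1700 m/s

451.1700 m/s


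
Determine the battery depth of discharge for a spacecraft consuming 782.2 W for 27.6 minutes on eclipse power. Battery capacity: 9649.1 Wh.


E_used = P * t / 60 = 782.2 * 27.6 / 60 = 359.8120 Wh
DOD = E_used / E_total * 100 = 359.8120 / 9649.1 * 100
DOD = 3.7290 %

3.7290 %


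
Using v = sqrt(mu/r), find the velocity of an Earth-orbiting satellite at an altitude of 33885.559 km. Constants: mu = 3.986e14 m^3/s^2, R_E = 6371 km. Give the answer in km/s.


r = R_E + alt = 6371.0 + 33885.559 = 40256.5590 km = 4.0256559e+07 m
v = sqrt(mu/r) = sqrt(3.986e14 / 4.0256559e+07) = 3146.6636 m/s = 3.1467 km/s

3.1467 km/s


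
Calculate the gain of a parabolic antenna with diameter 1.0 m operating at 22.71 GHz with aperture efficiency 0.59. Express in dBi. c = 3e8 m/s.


lambda = c/f = 3e8 / 2.271e+10 = 0.01321004 m
G = eta*(pi*D/lambda)^2 = 0.59*(pi*1.0/0.01321004)^2
G = 33369.0249 (linear)
G = 10*log10(33369.0249) = 45.2334 dBi

45.2334 dBi
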